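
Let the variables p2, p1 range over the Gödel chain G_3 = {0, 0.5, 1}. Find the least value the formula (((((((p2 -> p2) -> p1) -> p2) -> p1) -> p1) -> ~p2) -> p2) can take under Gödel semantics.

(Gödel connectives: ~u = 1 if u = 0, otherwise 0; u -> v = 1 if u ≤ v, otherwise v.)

The minimum is attained at p2 = 0, p1 = 0:
  (p2 -> p2): 0 ≤ 0, so result = 1
  ((p2 -> p2) -> p1): 1 > 0, so result = 0
  (((p2 -> p2) -> p1) -> p2): 0 ≤ 0, so result = 1
  ((((p2 -> p2) -> p1) -> p2) -> p1): 1 > 0, so result = 0
  (((((p2 -> p2) -> p1) -> p2) -> p1) -> p1): 0 ≤ 0, so result = 1
  ~p2: Gödel ¬ of 0 = 1 (operand is 0)
  ((((((p2 -> p2) -> p1) -> p2) -> p1) -> p1) -> ~p2): 1 ≤ 1, so result = 1
  (((((((p2 -> p2) -> p1) -> p2) -> p1) -> p1) -> ~p2) -> p2): 1 > 0, so result = 0
Checking all 9 assignments confirms none give a value below 0.00.

0.00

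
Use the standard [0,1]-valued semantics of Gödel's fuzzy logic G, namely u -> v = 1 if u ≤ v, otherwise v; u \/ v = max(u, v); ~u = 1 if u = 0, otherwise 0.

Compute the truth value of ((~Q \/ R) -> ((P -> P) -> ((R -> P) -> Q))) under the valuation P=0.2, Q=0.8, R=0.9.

1.00

~Q: Gödel ¬ of 0.8 = 0 (operand ≠ 0)
(~Q \/ R) = max(0, 0.9) = 0.9
(P -> P): 0.2 ≤ 0.2, so result = 1
(R -> P): 0.9 > 0.2, so result = 0.2
((R -> P) -> Q): 0.2 ≤ 0.8, so result = 1
((P -> P) -> ((R -> P) -> Q)): 1 ≤ 1, so result = 1
((~Q \/ R) -> ((P -> P) -> ((R -> P) -> Q))): 0.9 ≤ 1, so result = 1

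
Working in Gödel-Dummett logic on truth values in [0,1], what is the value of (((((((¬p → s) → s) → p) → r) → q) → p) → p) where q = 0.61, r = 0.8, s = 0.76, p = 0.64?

¬p: Gödel ¬ of 0.64 = 0 (operand ≠ 0)
(¬p → s): 0 ≤ 0.76, so result = 1
((¬p → s) → s): 1 > 0.76, so result = 0.76
(((¬p → s) → s) → p): 0.76 > 0.64, so result = 0.64
((((¬p → s) → s) → p) → r): 0.64 ≤ 0.8, so result = 1
(((((¬p → s) → s) → p) → r) → q): 1 > 0.61, so result = 0.61
((((((¬p → s) → s) → p) → r) → q) → p): 0.61 ≤ 0.64, so result = 1
(((((((¬p → s) → s) → p) → r) → q) → p) → p): 1 > 0.64, so result = 0.64

0.64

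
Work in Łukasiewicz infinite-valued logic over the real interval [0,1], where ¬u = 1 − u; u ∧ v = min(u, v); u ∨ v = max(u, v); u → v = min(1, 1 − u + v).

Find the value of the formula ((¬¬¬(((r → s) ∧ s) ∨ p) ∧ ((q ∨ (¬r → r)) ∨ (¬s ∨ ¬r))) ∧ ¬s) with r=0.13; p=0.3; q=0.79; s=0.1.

(r → s): min(1, 1 − 0.13 + 0.1) = 0.97
((r → s) ∧ s) = min(0.97, 0.1) = 0.1
(((r → s) ∧ s) ∨ p) = max(0.1, 0.3) = 0.3
¬(((r → s) ∧ s) ∨ p): Łukasiewicz ¬ gives 1 − 0.3 = 0.7
¬¬(((r → s) ∧ s) ∨ p): Łukasiewicz ¬ gives 1 − 0.7 = 0.3
¬¬¬(((r → s) ∧ s) ∨ p): Łukasiewicz ¬ gives 1 − 0.3 = 0.7
¬r: Łukasiewicz ¬ gives 1 − 0.13 = 0.87
(¬r → r): min(1, 1 − 0.87 + 0.13) = 0.26
(q ∨ (¬r → r)) = max(0.79, 0.26) = 0.79
¬s: Łukasiewicz ¬ gives 1 − 0.1 = 0.9
¬r: Łukasiewicz ¬ gives 1 − 0.13 = 0.87
(¬s ∨ ¬r) = max(0.9, 0.87) = 0.9
((q ∨ (¬r → r)) ∨ (¬s ∨ ¬r)) = max(0.79, 0.9) = 0.9
(¬¬¬(((r → s) ∧ s) ∨ p) ∧ ((q ∨ (¬r → r)) ∨ (¬s ∨ ¬r))) = min(0.7, 0.9) = 0.7
¬s: Łukasiewicz ¬ gives 1 − 0.1 = 0.9
((¬¬¬(((r → s) ∧ s) ∨ p) ∧ ((q ∨ (¬r → r)) ∨ (¬s ∨ ¬r))) ∧ ¬s) = min(0.7, 0.9) = 0.7

0.70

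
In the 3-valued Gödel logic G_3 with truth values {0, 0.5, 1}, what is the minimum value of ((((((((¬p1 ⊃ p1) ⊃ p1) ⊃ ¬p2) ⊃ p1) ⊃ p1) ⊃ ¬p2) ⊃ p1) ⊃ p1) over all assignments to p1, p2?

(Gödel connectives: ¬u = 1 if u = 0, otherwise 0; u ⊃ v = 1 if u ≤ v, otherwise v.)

0.50

The minimum is attained at p1 = 0.5, p2 = 0.5:
  ¬p1: Gödel ¬ of 0.5 = 0 (operand ≠ 0)
  (¬p1 ⊃ p1): 0 ≤ 0.5, so result = 1
  ((¬p1 ⊃ p1) ⊃ p1): 1 > 0.5, so result = 0.5
  ¬p2: Gödel ¬ of 0.5 = 0 (operand ≠ 0)
  (((¬p1 ⊃ p1) ⊃ p1) ⊃ ¬p2): 0.5 > 0, so result = 0
  ((((¬p1 ⊃ p1) ⊃ p1) ⊃ ¬p2) ⊃ p1): 0 ≤ 0.5, so result = 1
  (((((¬p1 ⊃ p1) ⊃ p1) ⊃ ¬p2) ⊃ p1) ⊃ p1): 1 > 0.5, so result = 0.5
  ¬p2: Gödel ¬ of 0.5 = 0 (operand ≠ 0)
  ((((((¬p1 ⊃ p1) ⊃ p1) ⊃ ¬p2) ⊃ p1) ⊃ p1) ⊃ ¬p2): 0.5 > 0, so result = 0
  (((((((¬p1 ⊃ p1) ⊃ p1) ⊃ ¬p2) ⊃ p1) ⊃ p1) ⊃ ¬p2) ⊃ p1): 0 ≤ 0.5, so result = 1
  ((((((((¬p1 ⊃ p1) ⊃ p1) ⊃ ¬p2) ⊃ p1) ⊃ p1) ⊃ ¬p2) ⊃ p1) ⊃ p1): 1 > 0.5, so result = 0.5
Checking all 9 assignments confirms none give a value below 0.50.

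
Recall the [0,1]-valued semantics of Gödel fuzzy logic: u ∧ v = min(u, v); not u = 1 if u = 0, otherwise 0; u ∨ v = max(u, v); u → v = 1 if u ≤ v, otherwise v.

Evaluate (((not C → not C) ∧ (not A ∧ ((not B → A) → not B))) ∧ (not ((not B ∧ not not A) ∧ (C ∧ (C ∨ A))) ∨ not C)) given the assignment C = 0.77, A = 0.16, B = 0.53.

0.00

not C: Gödel ¬ of 0.77 = 0 (operand ≠ 0)
not C: Gödel ¬ of 0.77 = 0 (operand ≠ 0)
(not C → not C): 0 ≤ 0, so result = 1
not A: Gödel ¬ of 0.16 = 0 (operand ≠ 0)
not B: Gödel ¬ of 0.53 = 0 (operand ≠ 0)
(not B → A): 0 ≤ 0.16, so result = 1
not B: Gödel ¬ of 0.53 = 0 (operand ≠ 0)
((not B → A) → not B): 1 > 0, so result = 0
(not A ∧ ((not B → A) → not B)) = min(0, 0) = 0
((not C → not C) ∧ (not A ∧ ((not B → A) → not B))) = min(1, 0) = 0
not B: Gödel ¬ of 0.53 = 0 (operand ≠ 0)
not A: Gödel ¬ of 0.16 = 0 (operand ≠ 0)
not not A: Gödel ¬ of 0 = 1 (operand is 0)
(not B ∧ not not A) = min(0, 1) = 0
(C ∨ A) = max(0.77, 0.16) = 0.77
(C ∧ (C ∨ A)) = min(0.77, 0.77) = 0.77
((not B ∧ not not A) ∧ (C ∧ (C ∨ A))) = min(0, 0.77) = 0
not ((not B ∧ not not A) ∧ (C ∧ (C ∨ A))): Gödel ¬ of 0 = 1 (operand is 0)
not C: Gödel ¬ of 0.77 = 0 (operand ≠ 0)
(not ((not B ∧ not not A) ∧ (C ∧ (C ∨ A))) ∨ not C) = max(1, 0) = 1
(((not C → not C) ∧ (not A ∧ ((not B → A) → not B))) ∧ (not ((not B ∧ not not A) ∧ (C ∧ (C ∨ A))) ∨ not C)) = min(0, 1) = 0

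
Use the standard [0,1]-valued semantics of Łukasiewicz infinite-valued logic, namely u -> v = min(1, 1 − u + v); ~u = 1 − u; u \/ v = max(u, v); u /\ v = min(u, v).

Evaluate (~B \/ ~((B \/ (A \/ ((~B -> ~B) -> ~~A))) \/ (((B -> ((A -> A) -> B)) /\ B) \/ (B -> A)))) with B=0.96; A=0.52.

~B: Łukasiewicz ¬ gives 1 − 0.96 = 0.04
~B: Łukasiewicz ¬ gives 1 − 0.96 = 0.04
~B: Łukasiewicz ¬ gives 1 − 0.96 = 0.04
(~B -> ~B): min(1, 1 − 0.04 + 0.04) = 1
~A: Łukasiewicz ¬ gives 1 − 0.52 = 0.48
~~A: Łukasiewicz ¬ gives 1 − 0.48 = 0.52
((~B -> ~B) -> ~~A): min(1, 1 − 1 + 0.52) = 0.52
(A \/ ((~B -> ~B) -> ~~A)) = max(0.52, 0.52) = 0.52
(B \/ (A \/ ((~B -> ~B) -> ~~A))) = max(0.96, 0.52) = 0.96
(A -> A): min(1, 1 − 0.52 + 0.52) = 1
((A -> A) -> B): min(1, 1 − 1 + 0.96) = 0.96
(B -> ((A -> A) -> B)): min(1, 1 − 0.96 + 0.96) = 1
((B -> ((A -> A) -> B)) /\ B) = min(1, 0.96) = 0.96
(B -> A): min(1, 1 − 0.96 + 0.52) = 0.56
(((B -> ((A -> A) -> B)) /\ B) \/ (B -> A)) = max(0.96, 0.56) = 0.96
((B \/ (A \/ ((~B -> ~B) -> ~~A))) \/ (((B -> ((A -> A) -> B)) /\ B) \/ (B -> A))) = max(0.96, 0.96) = 0.96
~((B \/ (A \/ ((~B -> ~B) -> ~~A))) \/ (((B -> ((A -> A) -> B)) /\ B) \/ (B -> A))): Łukasiewicz ¬ gives 1 − 0.96 = 0.04
(~B \/ ~((B \/ (A \/ ((~B -> ~B) -> ~~A))) \/ (((B -> ((A -> A) -> B)) /\ B) \/ (B -> A)))) = max(0.04, 0.04) = 0.04

0.04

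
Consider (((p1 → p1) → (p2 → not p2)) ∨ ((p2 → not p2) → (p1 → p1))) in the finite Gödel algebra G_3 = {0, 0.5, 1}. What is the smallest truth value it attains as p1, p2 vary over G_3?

1.00

Every assignment gives 1. For instance at p1 = 0, p2 = 0:
  (p1 → p1): 0 ≤ 0, so result = 1
  not p2: Gödel ¬ of 0 = 1 (operand is 0)
  (p2 → not p2): 0 ≤ 1, so result = 1
  ((p1 → p1) → (p2 → not p2)): 1 ≤ 1, so result = 1
  not p2: Gödel ¬ of 0 = 1 (operand is 0)
  (p2 → not p2): 0 ≤ 1, so result = 1
  (p1 → p1): 0 ≤ 0, so result = 1
  ((p2 → not p2) → (p1 → p1)): 1 ≤ 1, so result = 1
  (((p1 → p1) → (p2 → not p2)) ∨ ((p2 → not p2) → (p1 → p1))) = max(1, 1) = 1
All 9 assignments give value 1 — the formula is a G_3-tautology.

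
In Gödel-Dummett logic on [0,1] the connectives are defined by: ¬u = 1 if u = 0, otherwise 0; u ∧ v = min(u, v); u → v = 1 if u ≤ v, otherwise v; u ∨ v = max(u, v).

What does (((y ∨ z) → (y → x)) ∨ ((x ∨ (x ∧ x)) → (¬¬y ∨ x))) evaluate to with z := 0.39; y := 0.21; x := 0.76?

(y ∨ z) = max(0.21, 0.39) = 0.39
(y → x): 0.21 ≤ 0.76, so result = 1
((y ∨ z) → (y → x)): 0.39 ≤ 1, so result = 1
(x ∧ x) = min(0.76, 0.76) = 0.76
(x ∨ (x ∧ x)) = max(0.76, 0.76) = 0.76
¬y: Gödel ¬ of 0.21 = 0 (operand ≠ 0)
¬¬y: Gödel ¬ of 0 = 1 (operand is 0)
(¬¬y ∨ x) = max(1, 0.76) = 1
((x ∨ (x ∧ x)) → (¬¬y ∨ x)): 0.76 ≤ 1, so result = 1
(((y ∨ z) → (y → x)) ∨ ((x ∨ (x ∧ x)) → (¬¬y ∨ x))) = max(1, 1) = 1

1.00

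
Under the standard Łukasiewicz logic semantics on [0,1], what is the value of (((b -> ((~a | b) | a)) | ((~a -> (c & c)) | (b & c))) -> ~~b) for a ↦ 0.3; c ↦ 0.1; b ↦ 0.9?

~a: Łukasiewicz ¬ gives 1 − 0.3 = 0.7
(~a | b) = max(0.7, 0.9) = 0.9
((~a | b) | a) = max(0.9, 0.3) = 0.9
(b -> ((~a | b) | a)): min(1, 1 − 0.9 + 0.9) = 1
~a: Łukasiewicz ¬ gives 1 − 0.3 = 0.7
(c & c) = min(0.1, 0.1) = 0.1
(~a -> (c & c)): min(1, 1 − 0.7 + 0.1) = 0.4
(b & c) = min(0.9, 0.1) = 0.1
((~a -> (c & c)) | (b & c)) = max(0.4, 0.1) = 0.4
((b -> ((~a | b) | a)) | ((~a -> (c & c)) | (b & c))) = max(1, 0.4) = 1
~b: Łukasiewicz ¬ gives 1 − 0.9 = 0.1
~~b: Łukasiewicz ¬ gives 1 − 0.1 = 0.9
(((b -> ((~a | b) | a)) | ((~a -> (c & c)) | (b & c))) -> ~~b): min(1, 1 − 1 + 0.9) = 0.9

0.90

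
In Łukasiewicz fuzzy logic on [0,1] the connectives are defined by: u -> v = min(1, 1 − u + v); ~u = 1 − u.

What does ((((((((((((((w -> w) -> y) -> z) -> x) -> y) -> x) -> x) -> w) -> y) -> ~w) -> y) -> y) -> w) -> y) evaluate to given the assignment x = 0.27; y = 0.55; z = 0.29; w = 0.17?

(w -> w): min(1, 1 − 0.17 + 0.17) = 1
((w -> w) -> y): min(1, 1 − 1 + 0.55) = 0.55
(((w -> w) -> y) -> z): min(1, 1 − 0.55 + 0.29) = 0.74
((((w -> w) -> y) -> z) -> x): min(1, 1 − 0.74 + 0.27) = 0.53
(((((w -> w) -> y) -> z) -> x) -> y): min(1, 1 − 0.53 + 0.55) = 1
((((((w -> w) -> y) -> z) -> x) -> y) -> x): min(1, 1 − 1 + 0.27) = 0.27
(((((((w -> w) -> y) -> z) -> x) -> y) -> x) -> x): min(1, 1 − 0.27 + 0.27) = 1
((((((((w -> w) -> y) -> z) -> x) -> y) -> x) -> x) -> w): min(1, 1 − 1 + 0.17) = 0.17
(((((((((w -> w) -> y) -> z) -> x) -> y) -> x) -> x) -> w) -> y): min(1, 1 − 0.17 + 0.55) = 1
~w: Łukasiewicz ¬ gives 1 − 0.17 = 0.83
((((((((((w -> w) -> y) -> z) -> x) -> y) -> x) -> x) -> w) -> y) -> ~w): min(1, 1 − 1 + 0.83) = 0.83
(((((((((((w -> w) -> y) -> z) -> x) -> y) -> x) -> x) -> w) -> y) -> ~w) -> y): min(1, 1 − 0.83 + 0.55) = 0.72
((((((((((((w -> w) -> y) -> z) -> x) -> y) -> x) -> x) -> w) -> y) -> ~w) -> y) -> y): min(1, 1 − 0.72 + 0.55) = 0.83
(((((((((((((w -> w) -> y) -> z) -> x) -> y) -> x) -> x) -> w) -> y) -> ~w) -> y) -> y) -> w): min(1, 1 − 0.83 + 0.17) = 0.34
((((((((((((((w -> w) -> y) -> z) -> x) -> y) -> x) -> x) -> w) -> y) -> ~w) -> y) -> y) -> w) -> y): min(1, 1 − 0.34 + 0.55) = 1

1.00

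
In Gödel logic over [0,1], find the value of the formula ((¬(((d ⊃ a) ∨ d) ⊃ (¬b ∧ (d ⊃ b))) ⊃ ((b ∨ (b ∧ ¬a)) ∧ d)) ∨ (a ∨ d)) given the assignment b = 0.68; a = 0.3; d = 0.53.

0.53

(d ⊃ a): 0.53 > 0.3, so result = 0.3
((d ⊃ a) ∨ d) = max(0.3, 0.53) = 0.53
¬b: Gödel ¬ of 0.68 = 0 (operand ≠ 0)
(d ⊃ b): 0.53 ≤ 0.68, so result = 1
(¬b ∧ (d ⊃ b)) = min(0, 1) = 0
(((d ⊃ a) ∨ d) ⊃ (¬b ∧ (d ⊃ b))): 0.53 > 0, so result = 0
¬(((d ⊃ a) ∨ d) ⊃ (¬b ∧ (d ⊃ b))): Gödel ¬ of 0 = 1 (operand is 0)
¬a: Gödel ¬ of 0.3 = 0 (operand ≠ 0)
(b ∧ ¬a) = min(0.68, 0) = 0
(b ∨ (b ∧ ¬a)) = max(0.68, 0) = 0.68
((b ∨ (b ∧ ¬a)) ∧ d) = min(0.68, 0.53) = 0.53
(¬(((d ⊃ a) ∨ d) ⊃ (¬b ∧ (d ⊃ b))) ⊃ ((b ∨ (b ∧ ¬a)) ∧ d)): 1 > 0.53, so result = 0.53
(a ∨ d) = max(0.3, 0.53) = 0.53
((¬(((d ⊃ a) ∨ d) ⊃ (¬b ∧ (d ⊃ b))) ⊃ ((b ∨ (b ∧ ¬a)) ∧ d)) ∨ (a ∨ d)) = max(0.53, 0.53) = 0.53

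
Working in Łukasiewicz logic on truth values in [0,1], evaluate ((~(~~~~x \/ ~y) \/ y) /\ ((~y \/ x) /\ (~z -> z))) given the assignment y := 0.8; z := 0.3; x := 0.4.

0.40

~x: Łukasiewicz ¬ gives 1 − 0.4 = 0.6
~~x: Łukasiewicz ¬ gives 1 − 0.6 = 0.4
~~~x: Łukasiewicz ¬ gives 1 − 0.4 = 0.6
~~~~x: Łukasiewicz ¬ gives 1 − 0.6 = 0.4
~y: Łukasiewicz ¬ gives 1 − 0.8 = 0.2
(~~~~x \/ ~y) = max(0.4, 0.2) = 0.4
~(~~~~x \/ ~y): Łukasiewicz ¬ gives 1 − 0.4 = 0.6
(~(~~~~x \/ ~y) \/ y) = max(0.6, 0.8) = 0.8
~y: Łukasiewicz ¬ gives 1 − 0.8 = 0.2
(~y \/ x) = max(0.2, 0.4) = 0.4
~z: Łukasiewicz ¬ gives 1 − 0.3 = 0.7
(~z -> z): min(1, 1 − 0.7 + 0.3) = 0.6
((~y \/ x) /\ (~z -> z)) = min(0.4, 0.6) = 0.4
((~(~~~~x \/ ~y) \/ y) /\ ((~y \/ x) /\ (~z -> z))) = min(0.8, 0.4) = 0.4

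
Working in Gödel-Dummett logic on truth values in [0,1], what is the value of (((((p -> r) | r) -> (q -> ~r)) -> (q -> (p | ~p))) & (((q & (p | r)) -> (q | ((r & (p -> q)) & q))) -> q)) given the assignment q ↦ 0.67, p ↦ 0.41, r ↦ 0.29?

(p -> r): 0.41 > 0.29, so result = 0.29
((p -> r) | r) = max(0.29, 0.29) = 0.29
~r: Gödel ¬ of 0.29 = 0 (operand ≠ 0)
(q -> ~r): 0.67 > 0, so result = 0
(((p -> r) | r) -> (q -> ~r)): 0.29 > 0, so result = 0
~p: Gödel ¬ of 0.41 = 0 (operand ≠ 0)
(p | ~p) = max(0.41, 0) = 0.41
(q -> (p | ~p)): 0.67 > 0.41, so result = 0.41
((((p -> r) | r) -> (q -> ~r)) -> (q -> (p | ~p))): 0 ≤ 0.41, so result = 1
(p | r) = max(0.41, 0.29) = 0.41
(q & (p | r)) = min(0.67, 0.41) = 0.41
(p -> q): 0.41 ≤ 0.67, so result = 1
(r & (p -> q)) = min(0.29, 1) = 0.29
((r & (p -> q)) & q) = min(0.29, 0.67) = 0.29
(q | ((r & (p -> q)) & q)) = max(0.67, 0.29) = 0.67
((q & (p | r)) -> (q | ((r & (p -> q)) & q))): 0.41 ≤ 0.67, so result = 1
(((q & (p | r)) -> (q | ((r & (p -> q)) & q))) -> q): 1 > 0.67, so result = 0.67
(((((p -> r) | r) -> (q -> ~r)) -> (q -> (p | ~p))) & (((q & (p | r)) -> (q | ((r & (p -> q)) & q))) -> q)) = min(1, 0.67) = 0.67

0.67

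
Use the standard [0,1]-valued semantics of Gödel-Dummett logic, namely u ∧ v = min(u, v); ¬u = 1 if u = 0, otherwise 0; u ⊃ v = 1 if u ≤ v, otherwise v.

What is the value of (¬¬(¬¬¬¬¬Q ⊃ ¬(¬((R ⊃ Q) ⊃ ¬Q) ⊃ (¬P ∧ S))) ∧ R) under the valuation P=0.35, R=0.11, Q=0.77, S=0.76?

0.11

¬Q: Gödel ¬ of 0.77 = 0 (operand ≠ 0)
¬¬Q: Gödel ¬ of 0 = 1 (operand is 0)
¬¬¬Q: Gödel ¬ of 1 = 0 (operand ≠ 0)
¬¬¬¬Q: Gödel ¬ of 0 = 1 (operand is 0)
¬¬¬¬¬Q: Gödel ¬ of 1 = 0 (operand ≠ 0)
(R ⊃ Q): 0.11 ≤ 0.77, so result = 1
¬Q: Gödel ¬ of 0.77 = 0 (operand ≠ 0)
((R ⊃ Q) ⊃ ¬Q): 1 > 0, so result = 0
¬((R ⊃ Q) ⊃ ¬Q): Gödel ¬ of 0 = 1 (operand is 0)
¬P: Gödel ¬ of 0.35 = 0 (operand ≠ 0)
(¬P ∧ S) = min(0, 0.76) = 0
(¬((R ⊃ Q) ⊃ ¬Q) ⊃ (¬P ∧ S)): 1 > 0, so result = 0
¬(¬((R ⊃ Q) ⊃ ¬Q) ⊃ (¬P ∧ S)): Gödel ¬ of 0 = 1 (operand is 0)
(¬¬¬¬¬Q ⊃ ¬(¬((R ⊃ Q) ⊃ ¬Q) ⊃ (¬P ∧ S))): 0 ≤ 1, so result = 1
¬(¬¬¬¬¬Q ⊃ ¬(¬((R ⊃ Q) ⊃ ¬Q) ⊃ (¬P ∧ S))): Gödel ¬ of 1 = 0 (operand ≠ 0)
¬¬(¬¬¬¬¬Q ⊃ ¬(¬((R ⊃ Q) ⊃ ¬Q) ⊃ (¬P ∧ S))): Gödel ¬ of 0 = 1 (operand is 0)
(¬¬(¬¬¬¬¬Q ⊃ ¬(¬((R ⊃ Q) ⊃ ¬Q) ⊃ (¬P ∧ S))) ∧ R) = min(1, 0.11) = 0.11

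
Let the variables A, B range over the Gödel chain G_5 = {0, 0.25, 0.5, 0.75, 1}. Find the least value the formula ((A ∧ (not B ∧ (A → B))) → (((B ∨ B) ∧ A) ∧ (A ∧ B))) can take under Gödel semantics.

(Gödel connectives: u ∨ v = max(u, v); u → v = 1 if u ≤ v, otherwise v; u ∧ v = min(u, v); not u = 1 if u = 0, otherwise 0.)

1.00

Every assignment gives 1. For instance at A = 0, B = 0:
  not B: Gödel ¬ of 0 = 1 (operand is 0)
  (A → B): 0 ≤ 0, so result = 1
  (not B ∧ (A → B)) = min(1, 1) = 1
  (A ∧ (not B ∧ (A → B))) = min(0, 1) = 0
  (B ∨ B) = max(0, 0) = 0
  ((B ∨ B) ∧ A) = min(0, 0) = 0
  (A ∧ B) = min(0, 0) = 0
  (((B ∨ B) ∧ A) ∧ (A ∧ B)) = min(0, 0) = 0
  ((A ∧ (not B ∧ (A → B))) → (((B ∨ B) ∧ A) ∧ (A ∧ B))): 0 ≤ 0, so result = 1
All 25 assignments give value 1 — the formula is a G_5-tautology.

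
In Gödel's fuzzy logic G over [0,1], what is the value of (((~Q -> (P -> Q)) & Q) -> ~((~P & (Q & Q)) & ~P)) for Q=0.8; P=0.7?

~Q: Gödel ¬ of 0.8 = 0 (operand ≠ 0)
(P -> Q): 0.7 ≤ 0.8, so result = 1
(~Q -> (P -> Q)): 0 ≤ 1, so result = 1
((~Q -> (P -> Q)) & Q) = min(1, 0.8) = 0.8
~P: Gödel ¬ of 0.7 = 0 (operand ≠ 0)
(Q & Q) = min(0.8, 0.8) = 0.8
(~P & (Q & Q)) = min(0, 0.8) = 0
~P: Gödel ¬ of 0.7 = 0 (operand ≠ 0)
((~P & (Q & Q)) & ~P) = min(0, 0) = 0
~((~P & (Q & Q)) & ~P): Gödel ¬ of 0 = 1 (operand is 0)
(((~Q -> (P -> Q)) & Q) -> ~((~P & (Q & Q)) & ~P)): 0.8 ≤ 1, so result = 1

1.00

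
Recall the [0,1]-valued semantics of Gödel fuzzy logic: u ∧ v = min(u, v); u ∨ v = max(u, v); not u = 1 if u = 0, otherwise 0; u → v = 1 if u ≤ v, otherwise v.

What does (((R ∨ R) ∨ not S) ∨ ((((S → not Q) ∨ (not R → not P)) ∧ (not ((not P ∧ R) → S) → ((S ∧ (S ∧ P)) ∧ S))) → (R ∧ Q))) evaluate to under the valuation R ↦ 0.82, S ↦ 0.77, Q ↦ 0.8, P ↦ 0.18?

0.82

(R ∨ R) = max(0.82, 0.82) = 0.82
not S: Gödel ¬ of 0.77 = 0 (operand ≠ 0)
((R ∨ R) ∨ not S) = max(0.82, 0) = 0.82
not Q: Gödel ¬ of 0.8 = 0 (operand ≠ 0)
(S → not Q): 0.77 > 0, so result = 0
not R: Gödel ¬ of 0.82 = 0 (operand ≠ 0)
not P: Gödel ¬ of 0.18 = 0 (operand ≠ 0)
(not R → not P): 0 ≤ 0, so result = 1
((S → not Q) ∨ (not R → not P)) = max(0, 1) = 1
not P: Gödel ¬ of 0.18 = 0 (operand ≠ 0)
(not P ∧ R) = min(0, 0.82) = 0
((not P ∧ R) → S): 0 ≤ 0.77, so result = 1
not ((not P ∧ R) → S): Gödel ¬ of 1 = 0 (operand ≠ 0)
(S ∧ P) = min(0.77, 0.18) = 0.18
(S ∧ (S ∧ P)) = min(0.77, 0.18) = 0.18
((S ∧ (S ∧ P)) ∧ S) = min(0.18, 0.77) = 0.18
(not ((not P ∧ R) → S) → ((S ∧ (S ∧ P)) ∧ S)): 0 ≤ 0.18, so result = 1
(((S → not Q) ∨ (not R → not P)) ∧ (not ((not P ∧ R) → S) → ((S ∧ (S ∧ P)) ∧ S))) = min(1, 1) = 1
(R ∧ Q) = min(0.82, 0.8) = 0.8
((((S → not Q) ∨ (not R → not P)) ∧ (not ((not P ∧ R) → S) → ((S ∧ (S ∧ P)) ∧ S))) → (R ∧ Q)): 1 > 0.8, so result = 0.8
(((R ∨ R) ∨ not S) ∨ ((((S → not Q) ∨ (not R → not P)) ∧ (not ((not P ∧ R) → S) → ((S ∧ (S ∧ P)) ∧ S))) → (R ∧ Q))) = max(0.82, 0.8) = 0.82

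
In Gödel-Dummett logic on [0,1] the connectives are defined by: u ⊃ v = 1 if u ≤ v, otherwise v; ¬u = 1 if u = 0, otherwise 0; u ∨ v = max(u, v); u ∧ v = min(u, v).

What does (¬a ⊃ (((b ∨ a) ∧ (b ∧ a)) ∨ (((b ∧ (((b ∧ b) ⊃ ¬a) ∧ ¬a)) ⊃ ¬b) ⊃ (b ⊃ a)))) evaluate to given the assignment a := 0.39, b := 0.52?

¬a: Gödel ¬ of 0.39 = 0 (operand ≠ 0)
(b ∨ a) = max(0.52, 0.39) = 0.52
(b ∧ a) = min(0.52, 0.39) = 0.39
((b ∨ a) ∧ (b ∧ a)) = min(0.52, 0.39) = 0.39
(b ∧ b) = min(0.52, 0.52) = 0.52
¬a: Gödel ¬ of 0.39 = 0 (operand ≠ 0)
((b ∧ b) ⊃ ¬a): 0.52 > 0, so result = 0
¬a: Gödel ¬ of 0.39 = 0 (operand ≠ 0)
(((b ∧ b) ⊃ ¬a) ∧ ¬a) = min(0, 0) = 0
(b ∧ (((b ∧ b) ⊃ ¬a) ∧ ¬a)) = min(0.52, 0) = 0
¬b: Gödel ¬ of 0.52 = 0 (operand ≠ 0)
((b ∧ (((b ∧ b) ⊃ ¬a) ∧ ¬a)) ⊃ ¬b): 0 ≤ 0, so result = 1
(b ⊃ a): 0.52 > 0.39, so result = 0.39
(((b ∧ (((b ∧ b) ⊃ ¬a) ∧ ¬a)) ⊃ ¬b) ⊃ (b ⊃ a)): 1 > 0.39, so result = 0.39
(((b ∨ a) ∧ (b ∧ a)) ∨ (((b ∧ (((b ∧ b) ⊃ ¬a) ∧ ¬a)) ⊃ ¬b) ⊃ (b ⊃ a))) = max(0.39, 0.39) = 0.39
(¬a ⊃ (((b ∨ a) ∧ (b ∧ a)) ∨ (((b ∧ (((b ∧ b) ⊃ ¬a) ∧ ¬a)) ⊃ ¬b) ⊃ (b ⊃ a)))): 0 ≤ 0.39, so result = 1

1.00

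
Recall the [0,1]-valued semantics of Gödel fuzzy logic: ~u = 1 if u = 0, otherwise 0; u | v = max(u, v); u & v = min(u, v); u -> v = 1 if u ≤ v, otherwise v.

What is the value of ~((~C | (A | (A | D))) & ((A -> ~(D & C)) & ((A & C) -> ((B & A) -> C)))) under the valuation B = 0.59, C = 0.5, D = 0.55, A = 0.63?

~C: Gödel ¬ of 0.5 = 0 (operand ≠ 0)
(A | D) = max(0.63, 0.55) = 0.63
(A | (A | D)) = max(0.63, 0.63) = 0.63
(~C | (A | (A | D))) = max(0, 0.63) = 0.63
(D & C) = min(0.55, 0.5) = 0.5
~(D & C): Gödel ¬ of 0.5 = 0 (operand ≠ 0)
(A -> ~(D & C)): 0.63 > 0, so result = 0
(A & C) = min(0.63, 0.5) = 0.5
(B & A) = min(0.59, 0.63) = 0.59
((B & A) -> C): 0.59 > 0.5, so result = 0.5
((A & C) -> ((B & A) -> C)): 0.5 ≤ 0.5, so result = 1
((A -> ~(D & C)) & ((A & C) -> ((B & A) -> C))) = min(0, 1) = 0
((~C | (A | (A | D))) & ((A -> ~(D & C)) & ((A & C) -> ((B & A) -> C)))) = min(0.63, 0) = 0
~((~C | (A | (A | D))) & ((A -> ~(D & C)) & ((A & C) -> ((B & A) -> C)))): Gödel ¬ of 0 = 1 (operand is 0)

1.00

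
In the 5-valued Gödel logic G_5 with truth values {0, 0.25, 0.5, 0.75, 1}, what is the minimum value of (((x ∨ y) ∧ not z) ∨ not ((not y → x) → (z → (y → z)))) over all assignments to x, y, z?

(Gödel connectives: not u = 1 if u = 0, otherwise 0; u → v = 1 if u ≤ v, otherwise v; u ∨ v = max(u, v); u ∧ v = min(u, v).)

0.00

The minimum is attained at x = 0, y = 0, z = 0:
  (x ∨ y) = max(0, 0) = 0
  not z: Gödel ¬ of 0 = 1 (operand is 0)
  ((x ∨ y) ∧ not z) = min(0, 1) = 0
  not y: Gödel ¬ of 0 = 1 (operand is 0)
  (not y → x): 1 > 0, so result = 0
  (y → z): 0 ≤ 0, so result = 1
  (z → (y → z)): 0 ≤ 1, so result = 1
  ((not y → x) → (z → (y → z))): 0 ≤ 1, so result = 1
  not ((not y → x) → (z → (y → z))): Gödel ¬ of 1 = 0 (operand ≠ 0)
  (((x ∨ y) ∧ not z) ∨ not ((not y → x) → (z → (y → z)))) = max(0, 0) = 0
Checking all 125 assignments confirms none give a value below 0.00.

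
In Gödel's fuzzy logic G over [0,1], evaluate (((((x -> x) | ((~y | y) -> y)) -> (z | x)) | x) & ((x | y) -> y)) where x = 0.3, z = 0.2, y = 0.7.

(x -> x): 0.3 ≤ 0.3, so result = 1
~y: Gödel ¬ of 0.7 = 0 (operand ≠ 0)
(~y | y) = max(0, 0.7) = 0.7
((~y | y) -> y): 0.7 ≤ 0.7, so result = 1
((x -> x) | ((~y | y) -> y)) = max(1, 1) = 1
(z | x) = max(0.2, 0.3) = 0.3
(((x -> x) | ((~y | y) -> y)) -> (z | x)): 1 > 0.3, so result = 0.3
((((x -> x) | ((~y | y) -> y)) -> (z | x)) | x) = max(0.3, 0.3) = 0.3
(x | y) = max(0.3, 0.7) = 0.7
((x | y) -> y): 0.7 ≤ 0.7, so result = 1
(((((x -> x) | ((~y | y) -> y)) -> (z | x)) | x) & ((x | y) -> y)) = min(0.3, 1) = 0.3

0.30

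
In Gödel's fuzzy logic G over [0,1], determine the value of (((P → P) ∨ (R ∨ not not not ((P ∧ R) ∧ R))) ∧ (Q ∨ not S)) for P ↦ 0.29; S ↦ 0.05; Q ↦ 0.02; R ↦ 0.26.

0.02

(P → P): 0.29 ≤ 0.29, so result = 1
(P ∧ R) = min(0.29, 0.26) = 0.26
((P ∧ R) ∧ R) = min(0.26, 0.26) = 0.26
not ((P ∧ R) ∧ R): Gödel ¬ of 0.26 = 0 (operand ≠ 0)
not not ((P ∧ R) ∧ R): Gödel ¬ of 0 = 1 (operand is 0)
not not not ((P ∧ R) ∧ R): Gödel ¬ of 1 = 0 (operand ≠ 0)
(R ∨ not not not ((P ∧ R) ∧ R)) = max(0.26, 0) = 0.26
((P → P) ∨ (R ∨ not not not ((P ∧ R) ∧ R))) = max(1, 0.26) = 1
not S: Gödel ¬ of 0.05 = 0 (operand ≠ 0)
(Q ∨ not S) = max(0.02, 0) = 0.02
(((P → P) ∨ (R ∨ not not not ((P ∧ R) ∧ R))) ∧ (Q ∨ not S)) = min(1, 0.02) = 0.02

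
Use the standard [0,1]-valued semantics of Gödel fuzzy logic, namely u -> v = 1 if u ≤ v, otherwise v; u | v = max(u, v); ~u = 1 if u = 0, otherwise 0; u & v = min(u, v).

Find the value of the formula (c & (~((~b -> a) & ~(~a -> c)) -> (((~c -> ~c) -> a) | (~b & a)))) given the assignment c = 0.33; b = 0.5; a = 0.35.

0.33

~b: Gödel ¬ of 0.5 = 0 (operand ≠ 0)
(~b -> a): 0 ≤ 0.35, so result = 1
~a: Gödel ¬ of 0.35 = 0 (operand ≠ 0)
(~a -> c): 0 ≤ 0.33, so result = 1
~(~a -> c): Gödel ¬ of 1 = 0 (operand ≠ 0)
((~b -> a) & ~(~a -> c)) = min(1, 0) = 0
~((~b -> a) & ~(~a -> c)): Gödel ¬ of 0 = 1 (operand is 0)
~c: Gödel ¬ of 0.33 = 0 (operand ≠ 0)
~c: Gödel ¬ of 0.33 = 0 (operand ≠ 0)
(~c -> ~c): 0 ≤ 0, so result = 1
((~c -> ~c) -> a): 1 > 0.35, so result = 0.35
~b: Gödel ¬ of 0.5 = 0 (operand ≠ 0)
(~b & a) = min(0, 0.35) = 0
(((~c -> ~c) -> a) | (~b & a)) = max(0.35, 0) = 0.35
(~((~b -> a) & ~(~a -> c)) -> (((~c -> ~c) -> a) | (~b & a))): 1 > 0.35, so result = 0.35
(c & (~((~b -> a) & ~(~a -> c)) -> (((~c -> ~c) -> a) | (~b & a)))) = min(0.33, 0.35) = 0.33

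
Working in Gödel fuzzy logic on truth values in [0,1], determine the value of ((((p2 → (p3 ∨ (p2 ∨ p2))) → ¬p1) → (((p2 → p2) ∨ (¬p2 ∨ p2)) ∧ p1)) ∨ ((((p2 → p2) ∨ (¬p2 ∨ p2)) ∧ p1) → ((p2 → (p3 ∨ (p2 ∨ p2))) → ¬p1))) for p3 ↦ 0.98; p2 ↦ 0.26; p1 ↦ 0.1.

1.00

(p2 ∨ p2) = max(0.26, 0.26) = 0.26
(p3 ∨ (p2 ∨ p2)) = max(0.98, 0.26) = 0.98
(p2 → (p3 ∨ (p2 ∨ p2))): 0.26 ≤ 0.98, so result = 1
¬p1: Gödel ¬ of 0.1 = 0 (operand ≠ 0)
((p2 → (p3 ∨ (p2 ∨ p2))) → ¬p1): 1 > 0, so result = 0
(p2 → p2): 0.26 ≤ 0.26, so result = 1
¬p2: Gödel ¬ of 0.26 = 0 (operand ≠ 0)
(¬p2 ∨ p2) = max(0, 0.26) = 0.26
((p2 → p2) ∨ (¬p2 ∨ p2)) = max(1, 0.26) = 1
(((p2 → p2) ∨ (¬p2 ∨ p2)) ∧ p1) = min(1, 0.1) = 0.1
(((p2 → (p3 ∨ (p2 ∨ p2))) → ¬p1) → (((p2 → p2) ∨ (¬p2 ∨ p2)) ∧ p1)): 0 ≤ 0.1, so result = 1
(p2 → p2): 0.26 ≤ 0.26, so result = 1
¬p2: Gödel ¬ of 0.26 = 0 (operand ≠ 0)
(¬p2 ∨ p2) = max(0, 0.26) = 0.26
((p2 → p2) ∨ (¬p2 ∨ p2)) = max(1, 0.26) = 1
(((p2 → p2) ∨ (¬p2 ∨ p2)) ∧ p1) = min(1, 0.1) = 0.1
(p2 ∨ p2) = max(0.26, 0.26) = 0.26
(p3 ∨ (p2 ∨ p2)) = max(0.98, 0.26) = 0.98
(p2 → (p3 ∨ (p2 ∨ p2))): 0.26 ≤ 0.98, so result = 1
¬p1: Gödel ¬ of 0.1 = 0 (operand ≠ 0)
((p2 → (p3 ∨ (p2 ∨ p2))) → ¬p1): 1 > 0, so result = 0
((((p2 → p2) ∨ (¬p2 ∨ p2)) ∧ p1) → ((p2 → (p3 ∨ (p2 ∨ p2))) → ¬p1)): 0.1 > 0, so result = 0
((((p2 → (p3 ∨ (p2 ∨ p2))) → ¬p1) → (((p2 → p2) ∨ (¬p2 ∨ p2)) ∧ p1)) ∨ ((((p2 → p2) ∨ (¬p2 ∨ p2)) ∧ p1) → ((p2 → (p3 ∨ (p2 ∨ p2))) → ¬p1))) = max(1, 0) = 1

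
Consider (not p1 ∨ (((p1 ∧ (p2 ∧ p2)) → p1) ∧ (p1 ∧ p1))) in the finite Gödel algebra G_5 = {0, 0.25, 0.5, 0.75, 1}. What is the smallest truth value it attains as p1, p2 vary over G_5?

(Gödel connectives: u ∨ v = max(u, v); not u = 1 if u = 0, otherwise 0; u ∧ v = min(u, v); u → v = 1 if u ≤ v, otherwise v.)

The minimum is attained at p1 = 0.25, p2 = 0:
  not p1: Gödel ¬ of 0.25 = 0 (operand ≠ 0)
  (p2 ∧ p2) = min(0, 0) = 0
  (p1 ∧ (p2 ∧ p2)) = min(0.25, 0) = 0
  ((p1 ∧ (p2 ∧ p2)) → p1): 0 ≤ 0.25, so result = 1
  (p1 ∧ p1) = min(0.25, 0.25) = 0.25
  (((p1 ∧ (p2 ∧ p2)) → p1) ∧ (p1 ∧ p1)) = min(1, 0.25) = 0.25
  (not p1 ∨ (((p1 ∧ (p2 ∧ p2)) → p1) ∧ (p1 ∧ p1))) = max(0, 0.25) = 0.25
Checking all 25 assignments confirms none give a value below 0.25.

0.25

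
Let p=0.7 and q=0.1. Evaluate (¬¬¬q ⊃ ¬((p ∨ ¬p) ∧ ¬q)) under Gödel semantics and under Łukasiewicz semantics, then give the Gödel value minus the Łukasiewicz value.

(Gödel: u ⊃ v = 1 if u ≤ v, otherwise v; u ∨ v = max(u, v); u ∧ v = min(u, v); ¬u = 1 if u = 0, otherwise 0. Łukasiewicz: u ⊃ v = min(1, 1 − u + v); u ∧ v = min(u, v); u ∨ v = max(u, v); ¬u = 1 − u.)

Gödel evaluation:
  ¬q: Gödel ¬ of 0.1 = 0 (operand ≠ 0)
  ¬¬q: Gödel ¬ of 0 = 1 (operand is 0)
  ¬¬¬q: Gödel ¬ of 1 = 0 (operand ≠ 0)
  ¬p: Gödel ¬ of 0.7 = 0 (operand ≠ 0)
  (p ∨ ¬p) = max(0.7, 0) = 0.7
  ¬q: Gödel ¬ of 0.1 = 0 (operand ≠ 0)
  ((p ∨ ¬p) ∧ ¬q) = min(0.7, 0) = 0
  ¬((p ∨ ¬p) ∧ ¬q): Gödel ¬ of 0 = 1 (operand is 0)
  (¬¬¬q ⊃ ¬((p ∨ ¬p) ∧ ¬q)): 0 ≤ 1, so result = 1
  Gödel value = 1
Łukasiewicz evaluation:
  ¬q: Łukasiewicz ¬ gives 1 − 0.1 = 0.9
  ¬¬q: Łukasiewicz ¬ gives 1 − 0.9 = 0.1
  ¬¬¬q: Łukasiewicz ¬ gives 1 − 0.1 = 0.9
  ¬p: Łukasiewicz ¬ gives 1 − 0.7 = 0.3
  (p ∨ ¬p) = max(0.7, 0.3) = 0.7
  ¬q: Łukasiewicz ¬ gives 1 − 0.1 = 0.9
  ((p ∨ ¬p) ∧ ¬q) = min(0.7, 0.9) = 0.7
  ¬((p ∨ ¬p) ∧ ¬q): Łukasiewicz ¬ gives 1 − 0.7 = 0.3
  (¬¬¬q ⊃ ¬((p ∨ ¬p) ∧ ¬q)): min(1, 1 − 0.9 + 0.3) = 0.4
  Łukasiewicz value = 0.4
Difference: 1 − 0.4 = 0.60

0.60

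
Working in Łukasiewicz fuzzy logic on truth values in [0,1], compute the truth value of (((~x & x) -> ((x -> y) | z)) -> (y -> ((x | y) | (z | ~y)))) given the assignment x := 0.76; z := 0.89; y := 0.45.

1.00

~x: Łukasiewicz ¬ gives 1 − 0.76 = 0.24
(~x & x) = min(0.24, 0.76) = 0.24
(x -> y): min(1, 1 − 0.76 + 0.45) = 0.69
((x -> y) | z) = max(0.69, 0.89) = 0.89
((~x & x) -> ((x -> y) | z)): min(1, 1 − 0.24 + 0.89) = 1
(x | y) = max(0.76, 0.45) = 0.76
~y: Łukasiewicz ¬ gives 1 − 0.45 = 0.55
(z | ~y) = max(0.89, 0.55) = 0.89
((x | y) | (z | ~y)) = max(0.76, 0.89) = 0.89
(y -> ((x | y) | (z | ~y))): min(1, 1 − 0.45 + 0.89) = 1
(((~x & x) -> ((x -> y) | z)) -> (y -> ((x | y) | (z | ~y)))): min(1, 1 − 1 + 1) = 1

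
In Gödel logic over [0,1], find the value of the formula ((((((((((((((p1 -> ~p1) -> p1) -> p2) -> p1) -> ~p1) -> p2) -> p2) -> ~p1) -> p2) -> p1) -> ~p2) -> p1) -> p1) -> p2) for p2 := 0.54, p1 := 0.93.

0.54

~p1: Gödel ¬ of 0.93 = 0 (operand ≠ 0)
(p1 -> ~p1): 0.93 > 0, so result = 0
((p1 -> ~p1) -> p1): 0 ≤ 0.93, so result = 1
(((p1 -> ~p1) -> p1) -> p2): 1 > 0.54, so result = 0.54
((((p1 -> ~p1) -> p1) -> p2) -> p1): 0.54 ≤ 0.93, so result = 1
~p1: Gödel ¬ of 0.93 = 0 (operand ≠ 0)
(((((p1 -> ~p1) -> p1) -> p2) -> p1) -> ~p1): 1 > 0, so result = 0
((((((p1 -> ~p1) -> p1) -> p2) -> p1) -> ~p1) -> p2): 0 ≤ 0.54, so result = 1
(((((((p1 -> ~p1) -> p1) -> p2) -> p1) -> ~p1) -> p2) -> p2): 1 > 0.54, so result = 0.54
~p1: Gödel ¬ of 0.93 = 0 (operand ≠ 0)
((((((((p1 -> ~p1) -> p1) -> p2) -> p1) -> ~p1) -> p2) -> p2) -> ~p1): 0.54 > 0, so result = 0
(((((((((p1 -> ~p1) -> p1) -> p2) -> p1) -> ~p1) -> p2) -> p2) -> ~p1) -> p2): 0 ≤ 0.54, so result = 1
((((((((((p1 -> ~p1) -> p1) -> p2) -> p1) -> ~p1) -> p2) -> p2) -> ~p1) -> p2) -> p1): 1 > 0.93, so result = 0.93
~p2: Gödel ¬ of 0.54 = 0 (operand ≠ 0)
(((((((((((p1 -> ~p1) -> p1) -> p2) -> p1) -> ~p1) -> p2) -> p2) -> ~p1) -> p2) -> p1) -> ~p2): 0.93 > 0, so result = 0
((((((((((((p1 -> ~p1) -> p1) -> p2) -> p1) -> ~p1) -> p2) -> p2) -> ~p1) -> p2) -> p1) -> ~p2) -> p1): 0 ≤ 0.93, so result = 1
(((((((((((((p1 -> ~p1) -> p1) -> p2) -> p1) -> ~p1) -> p2) -> p2) -> ~p1) -> p2) -> p1) -> ~p2) -> p1) -> p1): 1 > 0.93, so result = 0.93
((((((((((((((p1 -> ~p1) -> p1) -> p2) -> p1) -> ~p1) -> p2) -> p2) -> ~p1) -> p2) -> p1) -> ~p2) -> p1) -> p1) -> p2): 0.93 > 0.54, so result = 0.54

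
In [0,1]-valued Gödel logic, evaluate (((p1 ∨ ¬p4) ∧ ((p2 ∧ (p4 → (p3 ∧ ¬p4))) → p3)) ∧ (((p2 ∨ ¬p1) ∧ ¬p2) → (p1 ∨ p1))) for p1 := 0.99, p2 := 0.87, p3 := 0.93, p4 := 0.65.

¬p4: Gödel ¬ of 0.65 = 0 (operand ≠ 0)
(p1 ∨ ¬p4) = max(0.99, 0) = 0.99
¬p4: Gödel ¬ of 0.65 = 0 (operand ≠ 0)
(p3 ∧ ¬p4) = min(0.93, 0) = 0
(p4 → (p3 ∧ ¬p4)): 0.65 > 0, so result = 0
(p2 ∧ (p4 → (p3 ∧ ¬p4))) = min(0.87, 0) = 0
((p2 ∧ (p4 → (p3 ∧ ¬p4))) → p3): 0 ≤ 0.93, so result = 1
((p1 ∨ ¬p4) ∧ ((p2 ∧ (p4 → (p3 ∧ ¬p4))) → p3)) = min(0.99, 1) = 0.99
¬p1: Gödel ¬ of 0.99 = 0 (operand ≠ 0)
(p2 ∨ ¬p1) = max(0.87, 0) = 0.87
¬p2: Gödel ¬ of 0.87 = 0 (operand ≠ 0)
((p2 ∨ ¬p1) ∧ ¬p2) = min(0.87, 0) = 0
(p1 ∨ p1) = max(0.99, 0.99) = 0.99
(((p2 ∨ ¬p1) ∧ ¬p2) → (p1 ∨ p1)): 0 ≤ 0.99, so result = 1
(((p1 ∨ ¬p4) ∧ ((p2 ∧ (p4 → (p3 ∧ ¬p4))) → p3)) ∧ (((p2 ∨ ¬p1) ∧ ¬p2) → (p1 ∨ p1))) = min(0.99, 1) = 0.99

0.99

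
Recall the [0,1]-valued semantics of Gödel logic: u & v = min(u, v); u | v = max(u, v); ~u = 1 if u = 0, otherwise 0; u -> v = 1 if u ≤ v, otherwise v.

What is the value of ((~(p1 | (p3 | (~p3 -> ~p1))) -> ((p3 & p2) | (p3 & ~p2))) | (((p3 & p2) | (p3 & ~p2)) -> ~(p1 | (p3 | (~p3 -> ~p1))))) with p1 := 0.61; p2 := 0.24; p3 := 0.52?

1.00

~p3: Gödel ¬ of 0.52 = 0 (operand ≠ 0)
~p1: Gödel ¬ of 0.61 = 0 (operand ≠ 0)
(~p3 -> ~p1): 0 ≤ 0, so result = 1
(p3 | (~p3 -> ~p1)) = max(0.52, 1) = 1
(p1 | (p3 | (~p3 -> ~p1))) = max(0.61, 1) = 1
~(p1 | (p3 | (~p3 -> ~p1))): Gödel ¬ of 1 = 0 (operand ≠ 0)
(p3 & p2) = min(0.52, 0.24) = 0.24
~p2: Gödel ¬ of 0.24 = 0 (operand ≠ 0)
(p3 & ~p2) = min(0.52, 0) = 0
((p3 & p2) | (p3 & ~p2)) = max(0.24, 0) = 0.24
(~(p1 | (p3 | (~p3 -> ~p1))) -> ((p3 & p2) | (p3 & ~p2))): 0 ≤ 0.24, so result = 1
(p3 & p2) = min(0.52, 0.24) = 0.24
~p2: Gödel ¬ of 0.24 = 0 (operand ≠ 0)
(p3 & ~p2) = min(0.52, 0) = 0
((p3 & p2) | (p3 & ~p2)) = max(0.24, 0) = 0.24
~p3: Gödel ¬ of 0.52 = 0 (operand ≠ 0)
~p1: Gödel ¬ of 0.61 = 0 (operand ≠ 0)
(~p3 -> ~p1): 0 ≤ 0, so result = 1
(p3 | (~p3 -> ~p1)) = max(0.52, 1) = 1
(p1 | (p3 | (~p3 -> ~p1))) = max(0.61, 1) = 1
~(p1 | (p3 | (~p3 -> ~p1))): Gödel ¬ of 1 = 0 (operand ≠ 0)
(((p3 & p2) | (p3 & ~p2)) -> ~(p1 | (p3 | (~p3 -> ~p1)))): 0.24 > 0, so result = 0
((~(p1 | (p3 | (~p3 -> ~p1))) -> ((p3 & p2) | (p3 & ~p2))) | (((p3 & p2) | (p3 & ~p2)) -> ~(p1 | (p3 | (~p3 -> ~p1))))) = max(1, 0) = 1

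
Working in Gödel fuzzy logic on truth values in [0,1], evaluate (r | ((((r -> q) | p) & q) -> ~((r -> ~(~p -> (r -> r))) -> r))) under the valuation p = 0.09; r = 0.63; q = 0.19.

(r -> q): 0.63 > 0.19, so result = 0.19
((r -> q) | p) = max(0.19, 0.09) = 0.19
(((r -> q) | p) & q) = min(0.19, 0.19) = 0.19
~p: Gödel ¬ of 0.09 = 0 (operand ≠ 0)
(r -> r): 0.63 ≤ 0.63, so result = 1
(~p -> (r -> r)): 0 ≤ 1, so result = 1
~(~p -> (r -> r)): Gödel ¬ of 1 = 0 (operand ≠ 0)
(r -> ~(~p -> (r -> r))): 0.63 > 0, so result = 0
((r -> ~(~p -> (r -> r))) -> r): 0 ≤ 0.63, so result = 1
~((r -> ~(~p -> (r -> r))) -> r): Gödel ¬ of 1 = 0 (operand ≠ 0)
((((r -> q) | p) & q) -> ~((r -> ~(~p -> (r -> r))) -> r)): 0.19 > 0, so result = 0
(r | ((((r -> q) | p) & q) -> ~((r -> ~(~p -> (r -> r))) -> r))) = max(0.63, 0) = 0.63

0.63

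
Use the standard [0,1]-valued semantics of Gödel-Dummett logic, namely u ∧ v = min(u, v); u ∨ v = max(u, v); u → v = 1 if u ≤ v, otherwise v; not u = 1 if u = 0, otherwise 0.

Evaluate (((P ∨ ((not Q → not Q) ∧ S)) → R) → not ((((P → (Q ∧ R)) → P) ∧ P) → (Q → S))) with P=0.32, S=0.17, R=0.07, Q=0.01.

0.00

not Q: Gödel ¬ of 0.01 = 0 (operand ≠ 0)
not Q: Gödel ¬ of 0.01 = 0 (operand ≠ 0)
(not Q → not Q): 0 ≤ 0, so result = 1
((not Q → not Q) ∧ S) = min(1, 0.17) = 0.17
(P ∨ ((not Q → not Q) ∧ S)) = max(0.32, 0.17) = 0.32
((P ∨ ((not Q → not Q) ∧ S)) → R): 0.32 > 0.07, so result = 0.07
(Q ∧ R) = min(0.01, 0.07) = 0.01
(P → (Q ∧ R)): 0.32 > 0.01, so result = 0.01
((P → (Q ∧ R)) → P): 0.01 ≤ 0.32, so result = 1
(((P → (Q ∧ R)) → P) ∧ P) = min(1, 0.32) = 0.32
(Q → S): 0.01 ≤ 0.17, so result = 1
((((P → (Q ∧ R)) → P) ∧ P) → (Q → S)): 0.32 ≤ 1, so result = 1
not ((((P → (Q ∧ R)) → P) ∧ P) → (Q → S)): Gödel ¬ of 1 = 0 (operand ≠ 0)
(((P ∨ ((not Q → not Q) ∧ S)) → R) → not ((((P → (Q ∧ R)) → P) ∧ P) → (Q → S))): 0.07 > 0, so result = 0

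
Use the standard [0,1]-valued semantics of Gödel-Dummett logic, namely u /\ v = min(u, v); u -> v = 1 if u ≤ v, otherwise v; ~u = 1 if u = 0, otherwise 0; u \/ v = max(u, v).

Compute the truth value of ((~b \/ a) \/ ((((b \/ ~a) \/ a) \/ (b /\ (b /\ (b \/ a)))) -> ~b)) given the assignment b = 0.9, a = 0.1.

0.10

~b: Gödel ¬ of 0.9 = 0 (operand ≠ 0)
(~b \/ a) = max(0, 0.1) = 0.1
~a: Gödel ¬ of 0.1 = 0 (operand ≠ 0)
(b \/ ~a) = max(0.9, 0) = 0.9
((b \/ ~a) \/ a) = max(0.9, 0.1) = 0.9
(b \/ a) = max(0.9, 0.1) = 0.9
(b /\ (b \/ a)) = min(0.9, 0.9) = 0.9
(b /\ (b /\ (b \/ a))) = min(0.9, 0.9) = 0.9
(((b \/ ~a) \/ a) \/ (b /\ (b /\ (b \/ a)))) = max(0.9, 0.9) = 0.9
~b: Gödel ¬ of 0.9 = 0 (operand ≠ 0)
((((b \/ ~a) \/ a) \/ (b /\ (b /\ (b \/ a)))) -> ~b): 0.9 > 0, so result = 0
((~b \/ a) \/ ((((b \/ ~a) \/ a) \/ (b /\ (b /\ (b \/ a)))) -> ~b)) = max(0.1, 0) = 0.1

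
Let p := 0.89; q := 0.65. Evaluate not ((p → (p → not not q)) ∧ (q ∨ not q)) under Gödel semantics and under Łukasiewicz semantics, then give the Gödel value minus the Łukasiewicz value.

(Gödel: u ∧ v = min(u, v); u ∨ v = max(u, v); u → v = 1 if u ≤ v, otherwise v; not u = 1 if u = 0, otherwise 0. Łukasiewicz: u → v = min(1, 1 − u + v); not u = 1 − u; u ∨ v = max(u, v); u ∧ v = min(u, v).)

-0.35

Gödel evaluation:
  not q: Gödel ¬ of 0.65 = 0 (operand ≠ 0)
  not not q: Gödel ¬ of 0 = 1 (operand is 0)
  (p → not not q): 0.89 ≤ 1, so result = 1
  (p → (p → not not q)): 0.89 ≤ 1, so result = 1
  not q: Gödel ¬ of 0.65 = 0 (operand ≠ 0)
  (q ∨ not q) = max(0.65, 0) = 0.65
  ((p → (p → not not q)) ∧ (q ∨ not q)) = min(1, 0.65) = 0.65
  not ((p → (p → not not q)) ∧ (q ∨ not q)): Gödel ¬ of 0.65 = 0 (operand ≠ 0)
  Gödel value = 0
Łukasiewicz evaluation:
  not q: Łukasiewicz ¬ gives 1 − 0.65 = 0.35
  not not q: Łukasiewicz ¬ gives 1 − 0.35 = 0.65
  (p → not not q): min(1, 1 − 0.89 + 0.65) = 0.76
  (p → (p → not not q)): min(1, 1 − 0.89 + 0.76) = 0.87
  not q: Łukasiewicz ¬ gives 1 − 0.65 = 0.35
  (q ∨ not q) = max(0.65, 0.35) = 0.65
  ((p → (p → not not q)) ∧ (q ∨ not q)) = min(0.87, 0.65) = 0.65
  not ((p → (p → not not q)) ∧ (q ∨ not q)): Łukasiewicz ¬ gives 1 − 0.65 = 0.35
  Łukasiewicz value = 0.35
Difference: 0 − 0.35 = -0.35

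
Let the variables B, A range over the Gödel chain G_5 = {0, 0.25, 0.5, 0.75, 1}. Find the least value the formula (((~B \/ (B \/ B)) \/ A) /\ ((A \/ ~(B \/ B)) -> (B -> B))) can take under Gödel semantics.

The minimum is attained at B = 0.25, A = 0:
  ~B: Gödel ¬ of 0.25 = 0 (operand ≠ 0)
  (B \/ B) = max(0.25, 0.25) = 0.25
  (~B \/ (B \/ B)) = max(0, 0.25) = 0.25
  ((~B \/ (B \/ B)) \/ A) = max(0.25, 0) = 0.25
  (B \/ B) = max(0.25, 0.25) = 0.25
  ~(B \/ B): Gödel ¬ of 0.25 = 0 (operand ≠ 0)
  (A \/ ~(B \/ B)) = max(0, 0) = 0
  (B -> B): 0.25 ≤ 0.25, so result = 1
  ((A \/ ~(B \/ B)) -> (B -> B)): 0 ≤ 1, so result = 1
  (((~B \/ (B \/ B)) \/ A) /\ ((A \/ ~(B \/ B)) -> (B -> B))) = min(0.25, 1) = 0.25
Checking all 25 assignments confirms none give a value below 0.25.

0.25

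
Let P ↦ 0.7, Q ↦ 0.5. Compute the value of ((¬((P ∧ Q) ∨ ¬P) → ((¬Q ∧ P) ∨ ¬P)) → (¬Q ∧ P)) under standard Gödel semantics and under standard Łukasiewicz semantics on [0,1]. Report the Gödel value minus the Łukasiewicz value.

-0.50

Gödel evaluation:
  (P ∧ Q) = min(0.7, 0.5) = 0.5
  ¬P: Gödel ¬ of 0.7 = 0 (operand ≠ 0)
  ((P ∧ Q) ∨ ¬P) = max(0.5, 0) = 0.5
  ¬((P ∧ Q) ∨ ¬P): Gödel ¬ of 0.5 = 0 (operand ≠ 0)
  ¬Q: Gödel ¬ of 0.5 = 0 (operand ≠ 0)
  (¬Q ∧ P) = min(0, 0.7) = 0
  ¬P: Gödel ¬ of 0.7 = 0 (operand ≠ 0)
  ((¬Q ∧ P) ∨ ¬P) = max(0, 0) = 0
  (¬((P ∧ Q) ∨ ¬P) → ((¬Q ∧ P) ∨ ¬P)): 0 ≤ 0, so result = 1
  ¬Q: Gödel ¬ of 0.5 = 0 (operand ≠ 0)
  (¬Q ∧ P) = min(0, 0.7) = 0
  ((¬((P ∧ Q) ∨ ¬P) → ((¬Q ∧ P) ∨ ¬P)) → (¬Q ∧ P)): 1 > 0, so result = 0
  Gödel value = 0
Łukasiewicz evaluation:
  (P ∧ Q) = min(0.7, 0.5) = 0.5
  ¬P: Łukasiewicz ¬ gives 1 − 0.7 = 0.3
  ((P ∧ Q) ∨ ¬P) = max(0.5, 0.3) = 0.5
  ¬((P ∧ Q) ∨ ¬P): Łukasiewicz ¬ gives 1 − 0.5 = 0.5
  ¬Q: Łukasiewicz ¬ gives 1 − 0.5 = 0.5
  (¬Q ∧ P) = min(0.5, 0.7) = 0.5
  ¬P: Łukasiewicz ¬ gives 1 − 0.7 = 0.3
  ((¬Q ∧ P) ∨ ¬P) = max(0.5, 0.3) = 0.5
  (¬((P ∧ Q) ∨ ¬P) → ((¬Q ∧ P) ∨ ¬P)): min(1, 1 − 0.5 + 0.5) = 1
  ¬Q: Łukasiewicz ¬ gives 1 − 0.5 = 0.5
  (¬Q ∧ P) = min(0.5, 0.7) = 0.5
  ((¬((P ∧ Q) ∨ ¬P) → ((¬Q ∧ P) ∨ ¬P)) → (¬Q ∧ P)): min(1, 1 − 1 + 0.5) = 0.5
  Łukasiewicz value = 0.5
Difference: 0 − 0.5 = -0.50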